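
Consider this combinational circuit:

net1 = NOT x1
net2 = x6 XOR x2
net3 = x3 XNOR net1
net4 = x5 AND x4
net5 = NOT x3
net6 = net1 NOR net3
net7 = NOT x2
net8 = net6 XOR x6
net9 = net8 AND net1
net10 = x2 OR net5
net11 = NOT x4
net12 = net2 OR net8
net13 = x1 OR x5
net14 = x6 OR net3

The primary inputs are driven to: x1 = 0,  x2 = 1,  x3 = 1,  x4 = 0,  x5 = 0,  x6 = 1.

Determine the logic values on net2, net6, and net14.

net2 = 0, net6 = 0, net14 = 1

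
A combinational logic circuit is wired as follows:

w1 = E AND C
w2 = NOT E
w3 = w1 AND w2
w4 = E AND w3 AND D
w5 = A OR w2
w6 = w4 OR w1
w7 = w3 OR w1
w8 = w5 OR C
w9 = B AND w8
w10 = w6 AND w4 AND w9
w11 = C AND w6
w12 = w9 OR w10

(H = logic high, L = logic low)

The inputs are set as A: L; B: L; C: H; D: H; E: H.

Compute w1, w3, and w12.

w1 = H, w3 = L, w12 = L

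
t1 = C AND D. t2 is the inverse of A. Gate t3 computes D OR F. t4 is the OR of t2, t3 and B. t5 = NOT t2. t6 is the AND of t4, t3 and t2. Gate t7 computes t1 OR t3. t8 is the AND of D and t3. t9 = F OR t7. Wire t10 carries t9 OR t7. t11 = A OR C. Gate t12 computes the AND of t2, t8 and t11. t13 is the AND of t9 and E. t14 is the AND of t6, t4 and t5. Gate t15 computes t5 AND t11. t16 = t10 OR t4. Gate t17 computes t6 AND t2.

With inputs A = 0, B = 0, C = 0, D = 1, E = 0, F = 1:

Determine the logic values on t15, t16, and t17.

t15 = 0; t16 = 1; t17 = 1

t1 = C AND D = 0 AND 1 = 0
t2 = NOT A = NOT 0 = 1
t3 = D OR F = 1 OR 1 = 1
t4 = t2 OR t3 OR B = 1 OR 1 OR 0 = 1
t5 = NOT t2 = NOT 1 = 0
t6 = t4 AND t3 AND t2 = 1 AND 1 AND 1 = 1
t7 = t1 OR t3 = 0 OR 1 = 1
t9 = F OR t7 = 1 OR 1 = 1
t10 = t9 OR t7 = 1 OR 1 = 1
t11 = A OR C = 0 OR 0 = 0
t15 = t5 AND t11 = 0 AND 0 = 0
t16 = t10 OR t4 = 1 OR 1 = 1
t17 = t6 AND t2 = 1 AND 1 = 1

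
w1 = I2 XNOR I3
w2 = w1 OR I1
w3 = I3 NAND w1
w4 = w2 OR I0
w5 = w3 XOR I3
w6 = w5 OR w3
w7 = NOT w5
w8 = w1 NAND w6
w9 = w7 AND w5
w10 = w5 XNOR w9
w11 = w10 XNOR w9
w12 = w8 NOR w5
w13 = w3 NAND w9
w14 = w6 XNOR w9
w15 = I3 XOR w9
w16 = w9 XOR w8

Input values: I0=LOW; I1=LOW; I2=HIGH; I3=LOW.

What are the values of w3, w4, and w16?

w3 = HIGH, w4 = LOW, w16 = HIGH

w1 = I2 XNOR I3 = HIGH XNOR LOW = LOW
w2 = w1 OR I1 = LOW OR LOW = LOW
w3 = I3 NAND w1 = LOW NAND LOW = HIGH
w4 = w2 OR I0 = LOW OR LOW = LOW
w5 = w3 XOR I3 = HIGH XOR LOW = HIGH
w6 = w5 OR w3 = HIGH OR HIGH = HIGH
w7 = NOT w5 = NOT HIGH = LOW
w8 = w1 NAND w6 = LOW NAND HIGH = HIGH
w9 = w7 AND w5 = LOW AND HIGH = LOW
w16 = w9 XOR w8 = LOW XOR HIGH = HIGH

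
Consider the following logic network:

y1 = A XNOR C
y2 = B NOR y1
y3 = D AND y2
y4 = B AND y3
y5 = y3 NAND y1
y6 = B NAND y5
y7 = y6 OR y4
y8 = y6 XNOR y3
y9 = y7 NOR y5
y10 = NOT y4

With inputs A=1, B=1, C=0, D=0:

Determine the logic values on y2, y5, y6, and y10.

y2 = 0, y5 = 1, y6 = 0, y10 = 1

y1 = A XNOR C = 1 XNOR 0 = 0
y2 = B NOR y1 = 1 NOR 0 = 0
y3 = D AND y2 = 0 AND 0 = 0
y4 = B AND y3 = 1 AND 0 = 0
y5 = y3 NAND y1 = 0 NAND 0 = 1
y6 = B NAND y5 = 1 NAND 1 = 0
y10 = NOT y4 = NOT 0 = 1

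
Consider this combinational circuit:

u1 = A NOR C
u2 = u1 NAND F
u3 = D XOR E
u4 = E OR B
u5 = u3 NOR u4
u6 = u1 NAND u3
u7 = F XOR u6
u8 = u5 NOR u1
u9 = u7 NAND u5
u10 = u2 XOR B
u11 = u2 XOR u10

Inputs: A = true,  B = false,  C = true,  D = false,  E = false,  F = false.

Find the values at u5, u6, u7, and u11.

u1 = A NOR C = true NOR true = false
u2 = u1 NAND F = false NAND false = true
u3 = D XOR E = false XOR false = false
u4 = E OR B = false OR false = false
u5 = u3 NOR u4 = false NOR false = true
u6 = u1 NAND u3 = false NAND false = true
u7 = F XOR u6 = false XOR true = true
u10 = u2 XOR B = true XOR false = true
u11 = u2 XOR u10 = true XOR true = false

u5 = true; u6 = true; u7 = true; u11 = false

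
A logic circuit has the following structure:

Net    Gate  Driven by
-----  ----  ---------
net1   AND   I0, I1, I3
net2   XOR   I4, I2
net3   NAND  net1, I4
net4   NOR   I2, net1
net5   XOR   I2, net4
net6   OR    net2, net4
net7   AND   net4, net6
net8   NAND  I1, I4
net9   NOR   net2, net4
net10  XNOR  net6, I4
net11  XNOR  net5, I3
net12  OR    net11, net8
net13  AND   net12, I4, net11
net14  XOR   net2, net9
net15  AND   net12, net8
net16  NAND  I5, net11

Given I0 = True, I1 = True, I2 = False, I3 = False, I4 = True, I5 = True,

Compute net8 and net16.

net8 = False, net16 = True

net1 = I0 AND I1 AND I3 = True AND True AND False = False
net4 = I2 NOR net1 = False NOR False = True
net5 = I2 XOR net4 = False XOR True = True
net8 = I1 NAND I4 = True NAND True = False
net11 = net5 XNOR I3 = True XNOR False = False
net16 = I5 NAND net11 = True NAND False = True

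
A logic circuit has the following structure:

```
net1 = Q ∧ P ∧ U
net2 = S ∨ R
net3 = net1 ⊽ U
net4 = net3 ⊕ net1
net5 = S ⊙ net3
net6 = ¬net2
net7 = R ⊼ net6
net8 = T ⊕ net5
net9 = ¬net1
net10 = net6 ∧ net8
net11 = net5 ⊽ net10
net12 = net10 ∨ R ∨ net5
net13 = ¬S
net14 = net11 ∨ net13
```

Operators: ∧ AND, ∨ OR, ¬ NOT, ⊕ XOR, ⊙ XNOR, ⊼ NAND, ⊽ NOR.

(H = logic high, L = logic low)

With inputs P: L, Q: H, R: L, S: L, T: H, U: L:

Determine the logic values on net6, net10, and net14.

net1 = Q AND P AND U = H AND L AND L = L
net2 = S OR R = L OR L = L
net3 = net1 NOR U = L NOR L = H
net5 = S XNOR net3 = L XNOR H = L
net6 = NOT net2 = NOT L = H
net8 = T XOR net5 = H XOR L = H
net10 = net6 AND net8 = H AND H = H
net11 = net5 NOR net10 = L NOR H = L
net13 = NOT S = NOT L = H
net14 = net11 OR net13 = L OR H = H

net6 = H, net10 = H, net14 = H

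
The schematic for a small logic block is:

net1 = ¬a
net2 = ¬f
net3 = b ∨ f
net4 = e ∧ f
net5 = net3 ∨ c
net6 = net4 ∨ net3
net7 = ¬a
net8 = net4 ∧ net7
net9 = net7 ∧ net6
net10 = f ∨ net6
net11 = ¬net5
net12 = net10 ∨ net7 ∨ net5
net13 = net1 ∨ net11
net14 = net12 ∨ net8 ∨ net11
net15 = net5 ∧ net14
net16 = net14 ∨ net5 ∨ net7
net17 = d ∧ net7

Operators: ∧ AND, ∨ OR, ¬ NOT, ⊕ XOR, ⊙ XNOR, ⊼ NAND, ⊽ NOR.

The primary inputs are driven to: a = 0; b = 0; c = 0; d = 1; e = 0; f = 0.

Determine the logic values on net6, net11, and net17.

net6 = 0  net11 = 1  net17 = 1

net3 = b OR f = 0 OR 0 = 0
net4 = e AND f = 0 AND 0 = 0
net5 = net3 OR c = 0 OR 0 = 0
net6 = net4 OR net3 = 0 OR 0 = 0
net7 = NOT a = NOT 0 = 1
net11 = NOT net5 = NOT 0 = 1
net17 = d AND net7 = 1 AND 1 = 1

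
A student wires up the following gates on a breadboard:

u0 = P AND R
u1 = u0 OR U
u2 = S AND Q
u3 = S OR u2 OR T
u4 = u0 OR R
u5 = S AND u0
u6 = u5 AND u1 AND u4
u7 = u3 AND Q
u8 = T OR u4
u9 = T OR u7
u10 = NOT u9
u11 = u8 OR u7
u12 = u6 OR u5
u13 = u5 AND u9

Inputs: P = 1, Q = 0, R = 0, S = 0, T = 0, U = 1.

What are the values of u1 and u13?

u1 = 1, u13 = 0

u0 = P AND R = 1 AND 0 = 0
u1 = u0 OR U = 0 OR 1 = 1
u2 = S AND Q = 0 AND 0 = 0
u3 = S OR u2 OR T = 0 OR 0 OR 0 = 0
u5 = S AND u0 = 0 AND 0 = 0
u7 = u3 AND Q = 0 AND 0 = 0
u9 = T OR u7 = 0 OR 0 = 0
u13 = u5 AND u9 = 0 AND 0 = 0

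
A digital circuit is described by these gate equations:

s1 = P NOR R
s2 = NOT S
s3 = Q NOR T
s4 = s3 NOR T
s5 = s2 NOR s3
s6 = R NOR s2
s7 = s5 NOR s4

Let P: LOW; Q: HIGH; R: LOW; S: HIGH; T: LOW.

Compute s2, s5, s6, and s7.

s2 = NOT S = NOT HIGH = LOW
s3 = Q NOR T = HIGH NOR LOW = LOW
s4 = s3 NOR T = LOW NOR LOW = HIGH
s5 = s2 NOR s3 = LOW NOR LOW = HIGH
s6 = R NOR s2 = LOW NOR LOW = HIGH
s7 = s5 NOR s4 = HIGH NOR HIGH = LOW

s2 = LOW, s5 = HIGH, s6 = HIGH, s7 = LOW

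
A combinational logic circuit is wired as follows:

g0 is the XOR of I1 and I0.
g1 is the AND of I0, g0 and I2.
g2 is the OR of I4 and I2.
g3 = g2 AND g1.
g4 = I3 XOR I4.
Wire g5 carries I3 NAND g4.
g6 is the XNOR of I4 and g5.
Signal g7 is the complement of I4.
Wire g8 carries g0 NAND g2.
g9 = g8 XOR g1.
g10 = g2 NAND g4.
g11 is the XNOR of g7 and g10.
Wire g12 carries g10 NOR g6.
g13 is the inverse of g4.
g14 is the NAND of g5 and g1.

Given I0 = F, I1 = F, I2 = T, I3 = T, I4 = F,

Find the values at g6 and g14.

g6 = T  g14 = T

g0 = I1 XOR I0 = F XOR F = F
g1 = I0 AND g0 AND I2 = F AND F AND T = F
g4 = I3 XOR I4 = T XOR F = T
g5 = I3 NAND g4 = T NAND T = F
g6 = I4 XNOR g5 = F XNOR F = T
g14 = g5 NAND g1 = F NAND F = T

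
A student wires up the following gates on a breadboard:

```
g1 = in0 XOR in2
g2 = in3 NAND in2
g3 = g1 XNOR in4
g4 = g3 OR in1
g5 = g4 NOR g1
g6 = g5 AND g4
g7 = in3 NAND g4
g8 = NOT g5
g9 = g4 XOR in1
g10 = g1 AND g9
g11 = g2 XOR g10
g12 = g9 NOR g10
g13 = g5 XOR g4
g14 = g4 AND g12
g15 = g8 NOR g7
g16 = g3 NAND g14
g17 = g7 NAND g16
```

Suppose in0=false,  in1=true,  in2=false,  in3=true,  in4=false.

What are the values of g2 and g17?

g1 = in0 XOR in2 = false XOR false = false
g2 = in3 NAND in2 = true NAND false = true
g3 = g1 XNOR in4 = false XNOR false = true
g4 = g3 OR in1 = true OR true = true
g7 = in3 NAND g4 = true NAND true = false
g9 = g4 XOR in1 = true XOR true = false
g10 = g1 AND g9 = false AND false = false
g12 = g9 NOR g10 = false NOR false = true
g14 = g4 AND g12 = true AND true = true
g16 = g3 NAND g14 = true NAND true = false
g17 = g7 NAND g16 = false NAND false = true

g2 = true, g17 = true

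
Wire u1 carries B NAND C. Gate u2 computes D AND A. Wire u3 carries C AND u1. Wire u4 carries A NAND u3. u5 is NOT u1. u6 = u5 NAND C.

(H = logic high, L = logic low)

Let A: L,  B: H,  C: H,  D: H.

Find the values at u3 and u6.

u3 = L  u6 = L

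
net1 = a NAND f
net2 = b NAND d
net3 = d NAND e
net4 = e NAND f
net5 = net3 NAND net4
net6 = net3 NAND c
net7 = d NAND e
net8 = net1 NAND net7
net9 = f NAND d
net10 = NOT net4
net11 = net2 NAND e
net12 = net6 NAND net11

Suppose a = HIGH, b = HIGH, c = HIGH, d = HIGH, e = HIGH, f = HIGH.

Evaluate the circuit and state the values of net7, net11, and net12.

net7 = LOW; net11 = HIGH; net12 = LOW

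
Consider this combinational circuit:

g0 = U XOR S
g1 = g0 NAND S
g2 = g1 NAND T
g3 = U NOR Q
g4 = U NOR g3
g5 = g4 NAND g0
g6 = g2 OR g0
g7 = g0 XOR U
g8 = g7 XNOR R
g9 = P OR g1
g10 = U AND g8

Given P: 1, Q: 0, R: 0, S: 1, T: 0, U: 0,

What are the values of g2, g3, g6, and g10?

g2 = 1, g3 = 1, g6 = 1, g10 = 0

g0 = U XOR S = 0 XOR 1 = 1
g1 = g0 NAND S = 1 NAND 1 = 0
g2 = g1 NAND T = 0 NAND 0 = 1
g3 = U NOR Q = 0 NOR 0 = 1
g6 = g2 OR g0 = 1 OR 1 = 1
g7 = g0 XOR U = 1 XOR 0 = 1
g8 = g7 XNOR R = 1 XNOR 0 = 0
g10 = U AND g8 = 0 AND 0 = 0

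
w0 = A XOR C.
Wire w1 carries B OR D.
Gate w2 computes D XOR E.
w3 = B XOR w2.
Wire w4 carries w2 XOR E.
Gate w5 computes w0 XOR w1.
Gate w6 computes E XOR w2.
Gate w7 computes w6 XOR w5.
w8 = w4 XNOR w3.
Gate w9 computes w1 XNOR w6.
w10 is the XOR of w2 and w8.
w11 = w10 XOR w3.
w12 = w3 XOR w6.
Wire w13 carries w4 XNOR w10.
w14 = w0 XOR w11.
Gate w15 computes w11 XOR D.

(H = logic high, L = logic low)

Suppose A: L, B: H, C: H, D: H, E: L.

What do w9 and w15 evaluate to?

w9 = H  w15 = L

w1 = B OR D = H OR H = H
w2 = D XOR E = H XOR L = H
w3 = B XOR w2 = H XOR H = L
w4 = w2 XOR E = H XOR L = H
w6 = E XOR w2 = L XOR H = H
w8 = w4 XNOR w3 = H XNOR L = L
w9 = w1 XNOR w6 = H XNOR H = H
w10 = w2 XOR w8 = H XOR L = H
w11 = w10 XOR w3 = H XOR L = H
w15 = w11 XOR D = H XOR H = L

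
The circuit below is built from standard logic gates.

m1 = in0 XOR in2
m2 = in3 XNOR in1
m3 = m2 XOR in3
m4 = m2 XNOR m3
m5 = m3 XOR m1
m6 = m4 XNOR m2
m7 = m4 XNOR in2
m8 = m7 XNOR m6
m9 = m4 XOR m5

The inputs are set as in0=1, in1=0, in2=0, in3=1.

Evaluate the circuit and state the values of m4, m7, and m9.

m1 = in0 XOR in2 = 1 XOR 0 = 1
m2 = in3 XNOR in1 = 1 XNOR 0 = 0
m3 = m2 XOR in3 = 0 XOR 1 = 1
m4 = m2 XNOR m3 = 0 XNOR 1 = 0
m5 = m3 XOR m1 = 1 XOR 1 = 0
m7 = m4 XNOR in2 = 0 XNOR 0 = 1
m9 = m4 XOR m5 = 0 XOR 0 = 0

m4 = 0; m7 = 1; m9 = 0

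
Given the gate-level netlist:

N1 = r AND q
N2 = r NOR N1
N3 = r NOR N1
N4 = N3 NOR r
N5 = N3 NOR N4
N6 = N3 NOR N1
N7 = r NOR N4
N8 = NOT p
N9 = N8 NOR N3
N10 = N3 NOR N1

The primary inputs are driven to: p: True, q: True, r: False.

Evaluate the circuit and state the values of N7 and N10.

N7 = True, N10 = False

N1 = r AND q = False AND True = False
N3 = r NOR N1 = False NOR False = True
N4 = N3 NOR r = True NOR False = False
N7 = r NOR N4 = False NOR False = True
N10 = N3 NOR N1 = True NOR False = False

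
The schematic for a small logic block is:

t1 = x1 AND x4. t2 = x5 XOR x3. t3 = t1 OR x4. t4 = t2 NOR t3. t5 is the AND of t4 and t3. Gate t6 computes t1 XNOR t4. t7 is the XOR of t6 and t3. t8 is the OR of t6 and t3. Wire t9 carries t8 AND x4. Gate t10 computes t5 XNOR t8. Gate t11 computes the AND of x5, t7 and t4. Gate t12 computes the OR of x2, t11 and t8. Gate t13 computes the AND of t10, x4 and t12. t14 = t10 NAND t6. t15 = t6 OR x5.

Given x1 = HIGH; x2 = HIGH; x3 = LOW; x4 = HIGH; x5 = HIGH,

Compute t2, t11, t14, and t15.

t1 = x1 AND x4 = HIGH AND HIGH = HIGH
t2 = x5 XOR x3 = HIGH XOR LOW = HIGH
t3 = t1 OR x4 = HIGH OR HIGH = HIGH
t4 = t2 NOR t3 = HIGH NOR HIGH = LOW
t5 = t4 AND t3 = LOW AND HIGH = LOW
t6 = t1 XNOR t4 = HIGH XNOR LOW = LOW
t7 = t6 XOR t3 = LOW XOR HIGH = HIGH
t8 = t6 OR t3 = LOW OR HIGH = HIGH
t10 = t5 XNOR t8 = LOW XNOR HIGH = LOW
t11 = x5 AND t7 AND t4 = HIGH AND HIGH AND LOW = LOW
t14 = t10 NAND t6 = LOW NAND LOW = HIGH
t15 = t6 OR x5 = LOW OR HIGH = HIGH

t2 = HIGH; t11 = LOW; t14 = HIGH; t15 = HIGH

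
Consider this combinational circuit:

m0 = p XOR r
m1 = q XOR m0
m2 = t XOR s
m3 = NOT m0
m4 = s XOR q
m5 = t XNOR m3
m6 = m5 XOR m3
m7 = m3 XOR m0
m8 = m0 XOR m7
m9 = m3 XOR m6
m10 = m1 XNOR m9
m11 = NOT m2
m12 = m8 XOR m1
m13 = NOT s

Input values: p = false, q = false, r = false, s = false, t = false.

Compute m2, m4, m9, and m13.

m0 = p XOR r = false XOR false = false
m2 = t XOR s = false XOR false = false
m3 = NOT m0 = NOT false = true
m4 = s XOR q = false XOR false = false
m5 = t XNOR m3 = false XNOR true = false
m6 = m5 XOR m3 = false XOR true = true
m9 = m3 XOR m6 = true XOR true = false
m13 = NOT s = NOT false = true

m2 = false  m4 = false  m9 = false  m13 = true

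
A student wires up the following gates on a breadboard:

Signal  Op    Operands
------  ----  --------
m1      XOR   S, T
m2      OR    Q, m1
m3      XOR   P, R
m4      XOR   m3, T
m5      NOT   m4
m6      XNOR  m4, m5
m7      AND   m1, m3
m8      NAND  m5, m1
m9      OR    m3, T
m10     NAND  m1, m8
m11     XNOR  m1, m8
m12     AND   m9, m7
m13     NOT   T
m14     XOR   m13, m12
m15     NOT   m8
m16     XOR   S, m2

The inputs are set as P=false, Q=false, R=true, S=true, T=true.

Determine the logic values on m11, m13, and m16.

m1 = S XOR T = true XOR true = false
m2 = Q OR m1 = false OR false = false
m3 = P XOR R = false XOR true = true
m4 = m3 XOR T = true XOR true = false
m5 = NOT m4 = NOT false = true
m8 = m5 NAND m1 = true NAND false = true
m11 = m1 XNOR m8 = false XNOR true = false
m13 = NOT T = NOT true = false
m16 = S XOR m2 = true XOR false = true

m11 = false, m13 = false, m16 = true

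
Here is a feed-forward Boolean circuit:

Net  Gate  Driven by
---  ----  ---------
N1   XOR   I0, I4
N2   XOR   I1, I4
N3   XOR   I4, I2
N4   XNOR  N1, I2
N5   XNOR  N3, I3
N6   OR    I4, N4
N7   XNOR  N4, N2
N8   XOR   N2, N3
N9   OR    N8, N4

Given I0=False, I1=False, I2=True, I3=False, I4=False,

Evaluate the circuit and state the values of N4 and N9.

N1 = I0 XOR I4 = False XOR False = False
N2 = I1 XOR I4 = False XOR False = False
N3 = I4 XOR I2 = False XOR True = True
N4 = N1 XNOR I2 = False XNOR True = False
N8 = N2 XOR N3 = False XOR True = True
N9 = N8 OR N4 = True OR False = True

N4 = False, N9 = True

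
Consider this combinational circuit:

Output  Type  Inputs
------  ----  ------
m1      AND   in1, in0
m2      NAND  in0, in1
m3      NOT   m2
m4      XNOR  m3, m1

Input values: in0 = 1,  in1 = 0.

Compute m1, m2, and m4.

m1 = 0, m2 = 1, m4 = 1

m1 = in1 AND in0 = 0 AND 1 = 0
m2 = in0 NAND in1 = 1 NAND 0 = 1
m3 = NOT m2 = NOT 1 = 0
m4 = m3 XNOR m1 = 0 XNOR 0 = 1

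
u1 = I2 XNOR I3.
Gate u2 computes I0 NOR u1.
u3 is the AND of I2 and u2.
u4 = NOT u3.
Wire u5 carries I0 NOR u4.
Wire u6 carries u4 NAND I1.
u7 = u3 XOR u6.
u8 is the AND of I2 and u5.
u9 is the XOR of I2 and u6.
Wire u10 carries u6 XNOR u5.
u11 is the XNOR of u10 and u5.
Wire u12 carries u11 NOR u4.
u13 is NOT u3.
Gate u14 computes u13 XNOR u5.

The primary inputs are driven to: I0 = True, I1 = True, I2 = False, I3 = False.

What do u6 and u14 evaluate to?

u1 = I2 XNOR I3 = False XNOR False = True
u2 = I0 NOR u1 = True NOR True = False
u3 = I2 AND u2 = False AND False = False
u4 = NOT u3 = NOT False = True
u5 = I0 NOR u4 = True NOR True = False
u6 = u4 NAND I1 = True NAND True = False
u13 = NOT u3 = NOT False = True
u14 = u13 XNOR u5 = True XNOR False = False

u6 = False  u14 = False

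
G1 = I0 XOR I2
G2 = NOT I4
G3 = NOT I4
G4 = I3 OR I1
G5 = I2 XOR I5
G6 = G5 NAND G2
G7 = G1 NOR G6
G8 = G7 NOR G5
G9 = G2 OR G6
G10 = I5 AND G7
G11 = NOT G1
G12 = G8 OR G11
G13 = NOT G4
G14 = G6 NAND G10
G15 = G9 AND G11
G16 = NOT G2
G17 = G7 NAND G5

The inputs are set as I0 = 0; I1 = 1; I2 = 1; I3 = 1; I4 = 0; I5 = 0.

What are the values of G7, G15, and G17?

G7 = 0, G15 = 0, G17 = 1

G1 = I0 XOR I2 = 0 XOR 1 = 1
G2 = NOT I4 = NOT 0 = 1
G5 = I2 XOR I5 = 1 XOR 0 = 1
G6 = G5 NAND G2 = 1 NAND 1 = 0
G7 = G1 NOR G6 = 1 NOR 0 = 0
G9 = G2 OR G6 = 1 OR 0 = 1
G11 = NOT G1 = NOT 1 = 0
G15 = G9 AND G11 = 1 AND 0 = 0
G17 = G7 NAND G5 = 0 NAND 1 = 1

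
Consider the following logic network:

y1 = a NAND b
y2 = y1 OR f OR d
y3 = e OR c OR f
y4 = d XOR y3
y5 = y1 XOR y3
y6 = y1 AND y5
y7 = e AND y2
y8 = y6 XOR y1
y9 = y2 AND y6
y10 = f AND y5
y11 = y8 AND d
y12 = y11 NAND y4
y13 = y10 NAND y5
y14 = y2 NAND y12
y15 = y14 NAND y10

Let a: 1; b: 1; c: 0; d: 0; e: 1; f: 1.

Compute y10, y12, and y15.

y10 = 1, y12 = 1, y15 = 1

y1 = a NAND b = 1 NAND 1 = 0
y2 = y1 OR f OR d = 0 OR 1 OR 0 = 1
y3 = e OR c OR f = 1 OR 0 OR 1 = 1
y4 = d XOR y3 = 0 XOR 1 = 1
y5 = y1 XOR y3 = 0 XOR 1 = 1
y6 = y1 AND y5 = 0 AND 1 = 0
y8 = y6 XOR y1 = 0 XOR 0 = 0
y10 = f AND y5 = 1 AND 1 = 1
y11 = y8 AND d = 0 AND 0 = 0
y12 = y11 NAND y4 = 0 NAND 1 = 1
y14 = y2 NAND y12 = 1 NAND 1 = 0
y15 = y14 NAND y10 = 0 NAND 1 = 1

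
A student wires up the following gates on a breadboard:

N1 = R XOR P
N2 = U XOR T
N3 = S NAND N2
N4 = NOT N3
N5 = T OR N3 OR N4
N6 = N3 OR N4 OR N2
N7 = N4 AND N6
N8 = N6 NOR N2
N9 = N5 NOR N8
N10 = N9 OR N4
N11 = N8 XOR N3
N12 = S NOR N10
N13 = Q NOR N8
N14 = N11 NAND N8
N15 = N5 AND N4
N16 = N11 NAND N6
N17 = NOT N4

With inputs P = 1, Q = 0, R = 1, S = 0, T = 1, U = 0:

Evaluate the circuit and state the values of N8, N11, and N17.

N8 = 0  N11 = 1  N17 = 1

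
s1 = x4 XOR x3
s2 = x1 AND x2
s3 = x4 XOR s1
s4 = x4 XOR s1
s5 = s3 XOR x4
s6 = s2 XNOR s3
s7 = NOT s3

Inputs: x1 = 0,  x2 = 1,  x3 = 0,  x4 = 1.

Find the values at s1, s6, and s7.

s1 = 1  s6 = 1  s7 = 1

s1 = x4 XOR x3 = 1 XOR 0 = 1
s2 = x1 AND x2 = 0 AND 1 = 0
s3 = x4 XOR s1 = 1 XOR 1 = 0
s6 = s2 XNOR s3 = 0 XNOR 0 = 1
s7 = NOT s3 = NOT 0 = 1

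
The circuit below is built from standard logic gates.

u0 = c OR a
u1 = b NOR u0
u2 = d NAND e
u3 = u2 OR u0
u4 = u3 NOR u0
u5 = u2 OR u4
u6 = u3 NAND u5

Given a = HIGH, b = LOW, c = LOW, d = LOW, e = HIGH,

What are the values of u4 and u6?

u4 = LOW  u6 = LOW

u0 = c OR a = LOW OR HIGH = HIGH
u2 = d NAND e = LOW NAND HIGH = HIGH
u3 = u2 OR u0 = HIGH OR HIGH = HIGH
u4 = u3 NOR u0 = HIGH NOR HIGH = LOW
u5 = u2 OR u4 = HIGH OR LOW = HIGH
u6 = u3 NAND u5 = HIGH NAND HIGH = LOW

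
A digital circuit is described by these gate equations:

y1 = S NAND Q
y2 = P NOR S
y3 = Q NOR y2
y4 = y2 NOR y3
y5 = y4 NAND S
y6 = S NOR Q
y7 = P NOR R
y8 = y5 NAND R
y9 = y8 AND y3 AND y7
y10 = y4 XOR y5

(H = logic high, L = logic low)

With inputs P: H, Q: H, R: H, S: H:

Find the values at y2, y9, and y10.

y2 = L; y9 = L; y10 = H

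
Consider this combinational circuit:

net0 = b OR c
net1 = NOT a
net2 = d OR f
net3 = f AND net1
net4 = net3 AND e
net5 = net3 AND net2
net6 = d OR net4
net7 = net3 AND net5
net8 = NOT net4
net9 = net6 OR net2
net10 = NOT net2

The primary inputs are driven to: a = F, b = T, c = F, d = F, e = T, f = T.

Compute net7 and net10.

net7 = T; net10 = F

net1 = NOT a = NOT F = T
net2 = d OR f = F OR T = T
net3 = f AND net1 = T AND T = T
net5 = net3 AND net2 = T AND T = T
net7 = net3 AND net5 = T AND T = T
net10 = NOT net2 = NOT T = F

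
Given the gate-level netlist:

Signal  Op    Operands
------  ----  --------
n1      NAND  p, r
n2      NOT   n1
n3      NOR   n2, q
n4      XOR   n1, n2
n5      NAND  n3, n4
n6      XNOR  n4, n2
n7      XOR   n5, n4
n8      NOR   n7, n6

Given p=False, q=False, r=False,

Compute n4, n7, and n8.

n4 = True, n7 = True, n8 = False

n1 = p NAND r = False NAND False = True
n2 = NOT n1 = NOT True = False
n3 = n2 NOR q = False NOR False = True
n4 = n1 XOR n2 = True XOR False = True
n5 = n3 NAND n4 = True NAND True = False
n6 = n4 XNOR n2 = True XNOR False = False
n7 = n5 XOR n4 = False XOR True = True
n8 = n7 NOR n6 = True NOR False = False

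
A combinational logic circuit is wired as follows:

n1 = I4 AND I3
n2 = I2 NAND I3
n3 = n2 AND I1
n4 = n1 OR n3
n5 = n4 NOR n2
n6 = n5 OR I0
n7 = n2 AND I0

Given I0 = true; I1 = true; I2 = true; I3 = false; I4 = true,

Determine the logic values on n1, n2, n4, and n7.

n1 = false; n2 = true; n4 = true; n7 = true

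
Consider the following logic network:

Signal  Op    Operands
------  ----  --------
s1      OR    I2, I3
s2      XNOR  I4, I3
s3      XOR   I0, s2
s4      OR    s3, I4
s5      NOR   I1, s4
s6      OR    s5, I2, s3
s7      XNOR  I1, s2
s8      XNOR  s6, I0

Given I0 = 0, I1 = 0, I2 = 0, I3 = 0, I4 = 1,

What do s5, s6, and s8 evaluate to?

s5 = 0; s6 = 0; s8 = 1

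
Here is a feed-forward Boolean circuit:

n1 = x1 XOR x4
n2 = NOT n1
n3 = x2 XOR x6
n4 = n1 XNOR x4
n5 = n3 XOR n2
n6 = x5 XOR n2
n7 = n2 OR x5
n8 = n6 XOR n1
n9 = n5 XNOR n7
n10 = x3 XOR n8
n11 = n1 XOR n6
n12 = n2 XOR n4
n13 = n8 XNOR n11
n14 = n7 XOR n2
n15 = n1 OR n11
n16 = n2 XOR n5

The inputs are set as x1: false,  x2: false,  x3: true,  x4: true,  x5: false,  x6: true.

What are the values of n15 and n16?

n15 = true  n16 = true

n1 = x1 XOR x4 = false XOR true = true
n2 = NOT n1 = NOT true = false
n3 = x2 XOR x6 = false XOR true = true
n5 = n3 XOR n2 = true XOR false = true
n6 = x5 XOR n2 = false XOR false = false
n11 = n1 XOR n6 = true XOR false = true
n15 = n1 OR n11 = true OR true = true
n16 = n2 XOR n5 = false XOR true = true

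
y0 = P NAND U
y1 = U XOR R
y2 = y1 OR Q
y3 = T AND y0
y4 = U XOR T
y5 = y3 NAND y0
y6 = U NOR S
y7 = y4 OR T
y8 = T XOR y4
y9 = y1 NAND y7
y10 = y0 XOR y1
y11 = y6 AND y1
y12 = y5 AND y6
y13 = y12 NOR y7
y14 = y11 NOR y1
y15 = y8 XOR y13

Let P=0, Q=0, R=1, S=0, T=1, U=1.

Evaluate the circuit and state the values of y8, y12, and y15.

y8 = 1; y12 = 0; y15 = 1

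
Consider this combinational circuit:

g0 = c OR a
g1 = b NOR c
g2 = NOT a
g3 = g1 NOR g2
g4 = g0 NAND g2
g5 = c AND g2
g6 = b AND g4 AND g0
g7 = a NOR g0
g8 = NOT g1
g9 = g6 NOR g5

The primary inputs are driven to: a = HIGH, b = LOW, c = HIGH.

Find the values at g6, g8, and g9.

g6 = LOW  g8 = HIGH  g9 = HIGH

g0 = c OR a = HIGH OR HIGH = HIGH
g1 = b NOR c = LOW NOR HIGH = LOW
g2 = NOT a = NOT HIGH = LOW
g4 = g0 NAND g2 = HIGH NAND LOW = HIGH
g5 = c AND g2 = HIGH AND LOW = LOW
g6 = b AND g4 AND g0 = LOW AND HIGH AND HIGH = LOW
g8 = NOT g1 = NOT LOW = HIGH
g9 = g6 NOR g5 = LOW NOR LOW = HIGH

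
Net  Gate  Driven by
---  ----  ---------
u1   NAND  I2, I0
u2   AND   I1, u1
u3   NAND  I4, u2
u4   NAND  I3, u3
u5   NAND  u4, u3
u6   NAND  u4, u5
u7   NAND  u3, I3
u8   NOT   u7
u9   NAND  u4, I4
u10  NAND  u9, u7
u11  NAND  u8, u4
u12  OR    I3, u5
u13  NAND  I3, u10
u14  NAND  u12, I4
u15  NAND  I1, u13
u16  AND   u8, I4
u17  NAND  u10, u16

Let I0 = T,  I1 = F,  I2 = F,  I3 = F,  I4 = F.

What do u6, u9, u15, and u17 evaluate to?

u6 = T, u9 = T, u15 = T, u17 = T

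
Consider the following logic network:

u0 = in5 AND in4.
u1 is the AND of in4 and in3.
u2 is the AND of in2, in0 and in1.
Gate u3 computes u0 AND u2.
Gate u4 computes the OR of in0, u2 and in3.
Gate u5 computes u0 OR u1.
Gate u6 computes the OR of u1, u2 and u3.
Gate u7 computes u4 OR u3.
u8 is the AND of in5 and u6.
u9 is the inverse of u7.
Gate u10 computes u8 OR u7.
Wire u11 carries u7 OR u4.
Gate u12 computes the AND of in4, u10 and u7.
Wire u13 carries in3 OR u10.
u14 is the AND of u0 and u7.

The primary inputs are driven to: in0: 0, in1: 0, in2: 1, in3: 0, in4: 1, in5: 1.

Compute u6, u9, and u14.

u0 = in5 AND in4 = 1 AND 1 = 1
u1 = in4 AND in3 = 1 AND 0 = 0
u2 = in2 AND in0 AND in1 = 1 AND 0 AND 0 = 0
u3 = u0 AND u2 = 1 AND 0 = 0
u4 = in0 OR u2 OR in3 = 0 OR 0 OR 0 = 0
u6 = u1 OR u2 OR u3 = 0 OR 0 OR 0 = 0
u7 = u4 OR u3 = 0 OR 0 = 0
u9 = NOT u7 = NOT 0 = 1
u14 = u0 AND u7 = 1 AND 0 = 0

u6 = 0; u9 = 1; u14 = 0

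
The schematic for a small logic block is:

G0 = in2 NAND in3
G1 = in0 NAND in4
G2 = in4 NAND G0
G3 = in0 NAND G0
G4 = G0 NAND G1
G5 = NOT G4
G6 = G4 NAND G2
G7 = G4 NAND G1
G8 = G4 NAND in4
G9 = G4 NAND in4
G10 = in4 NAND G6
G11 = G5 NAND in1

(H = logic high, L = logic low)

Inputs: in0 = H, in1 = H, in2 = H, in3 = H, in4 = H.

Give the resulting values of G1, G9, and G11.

G0 = in2 NAND in3 = H NAND H = L
G1 = in0 NAND in4 = H NAND H = L
G4 = G0 NAND G1 = L NAND L = H
G5 = NOT G4 = NOT H = L
G9 = G4 NAND in4 = H NAND H = L
G11 = G5 NAND in1 = L NAND H = H

G1 = L, G9 = L, G11 = H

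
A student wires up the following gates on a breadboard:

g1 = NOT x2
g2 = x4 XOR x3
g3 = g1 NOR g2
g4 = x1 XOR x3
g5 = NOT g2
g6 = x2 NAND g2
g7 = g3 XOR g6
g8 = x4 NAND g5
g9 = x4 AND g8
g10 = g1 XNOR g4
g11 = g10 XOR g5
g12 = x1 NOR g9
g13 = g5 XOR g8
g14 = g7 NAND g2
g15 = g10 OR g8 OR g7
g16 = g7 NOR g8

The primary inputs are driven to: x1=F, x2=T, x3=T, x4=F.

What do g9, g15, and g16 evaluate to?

g9 = F, g15 = T, g16 = F

g1 = NOT x2 = NOT T = F
g2 = x4 XOR x3 = F XOR T = T
g3 = g1 NOR g2 = F NOR T = F
g4 = x1 XOR x3 = F XOR T = T
g5 = NOT g2 = NOT T = F
g6 = x2 NAND g2 = T NAND T = F
g7 = g3 XOR g6 = F XOR F = F
g8 = x4 NAND g5 = F NAND F = T
g9 = x4 AND g8 = F AND T = F
g10 = g1 XNOR g4 = F XNOR T = F
g15 = g10 OR g8 OR g7 = F OR T OR F = T
g16 = g7 NOR g8 = F NOR T = F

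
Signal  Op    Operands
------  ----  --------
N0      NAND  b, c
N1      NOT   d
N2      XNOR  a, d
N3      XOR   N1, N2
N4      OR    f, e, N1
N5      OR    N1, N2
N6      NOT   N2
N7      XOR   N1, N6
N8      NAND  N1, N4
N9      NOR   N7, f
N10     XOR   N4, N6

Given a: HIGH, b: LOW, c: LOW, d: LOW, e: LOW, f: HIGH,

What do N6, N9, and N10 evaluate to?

N1 = NOT d = NOT LOW = HIGH
N2 = a XNOR d = HIGH XNOR LOW = LOW
N4 = f OR e OR N1 = HIGH OR LOW OR HIGH = HIGH
N6 = NOT N2 = NOT LOW = HIGH
N7 = N1 XOR N6 = HIGH XOR HIGH = LOW
N9 = N7 NOR f = LOW NOR HIGH = LOW
N10 = N4 XOR N6 = HIGH XOR HIGH = LOW

N6 = HIGH  N9 = LOW  N10 = LOW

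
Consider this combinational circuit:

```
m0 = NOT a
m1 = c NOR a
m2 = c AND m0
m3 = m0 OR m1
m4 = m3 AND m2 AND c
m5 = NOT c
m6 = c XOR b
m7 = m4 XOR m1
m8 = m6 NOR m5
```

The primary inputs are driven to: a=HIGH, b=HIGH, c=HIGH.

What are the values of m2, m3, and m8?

m2 = LOW, m3 = LOW, m8 = HIGH

m0 = NOT a = NOT HIGH = LOW
m1 = c NOR a = HIGH NOR HIGH = LOW
m2 = c AND m0 = HIGH AND LOW = LOW
m3 = m0 OR m1 = LOW OR LOW = LOW
m5 = NOT c = NOT HIGH = LOW
m6 = c XOR b = HIGH XOR HIGH = LOW
m8 = m6 NOR m5 = LOW NOR LOW = HIGH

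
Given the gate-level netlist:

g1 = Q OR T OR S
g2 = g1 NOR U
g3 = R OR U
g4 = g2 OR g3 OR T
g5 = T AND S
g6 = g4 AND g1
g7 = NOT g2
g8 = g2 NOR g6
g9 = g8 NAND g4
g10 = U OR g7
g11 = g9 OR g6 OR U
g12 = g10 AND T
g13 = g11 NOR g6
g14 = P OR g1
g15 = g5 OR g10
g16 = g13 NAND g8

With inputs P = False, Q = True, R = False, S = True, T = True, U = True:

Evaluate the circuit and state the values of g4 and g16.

g1 = Q OR T OR S = True OR True OR True = True
g2 = g1 NOR U = True NOR True = False
g3 = R OR U = False OR True = True
g4 = g2 OR g3 OR T = False OR True OR True = True
g6 = g4 AND g1 = True AND True = True
g8 = g2 NOR g6 = False NOR True = False
g9 = g8 NAND g4 = False NAND True = True
g11 = g9 OR g6 OR U = True OR True OR True = True
g13 = g11 NOR g6 = True NOR True = False
g16 = g13 NAND g8 = False NAND False = True

g4 = True, g16 = True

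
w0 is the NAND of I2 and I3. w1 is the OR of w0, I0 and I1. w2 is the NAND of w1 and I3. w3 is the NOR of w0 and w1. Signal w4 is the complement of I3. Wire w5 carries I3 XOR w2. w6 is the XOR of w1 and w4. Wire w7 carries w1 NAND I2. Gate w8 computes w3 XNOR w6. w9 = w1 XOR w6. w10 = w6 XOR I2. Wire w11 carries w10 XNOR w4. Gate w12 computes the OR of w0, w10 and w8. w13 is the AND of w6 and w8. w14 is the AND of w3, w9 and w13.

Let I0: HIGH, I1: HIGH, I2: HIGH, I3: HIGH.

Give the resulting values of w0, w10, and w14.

w0 = LOW, w10 = LOW, w14 = LOW

w0 = I2 NAND I3 = HIGH NAND HIGH = LOW
w1 = w0 OR I0 OR I1 = LOW OR HIGH OR HIGH = HIGH
w3 = w0 NOR w1 = LOW NOR HIGH = LOW
w4 = NOT I3 = NOT HIGH = LOW
w6 = w1 XOR w4 = HIGH XOR LOW = HIGH
w8 = w3 XNOR w6 = LOW XNOR HIGH = LOW
w9 = w1 XOR w6 = HIGH XOR HIGH = LOW
w10 = w6 XOR I2 = HIGH XOR HIGH = LOW
w13 = w6 AND w8 = HIGH AND LOW = LOW
w14 = w3 AND w9 AND w13 = LOW AND LOW AND LOW = LOW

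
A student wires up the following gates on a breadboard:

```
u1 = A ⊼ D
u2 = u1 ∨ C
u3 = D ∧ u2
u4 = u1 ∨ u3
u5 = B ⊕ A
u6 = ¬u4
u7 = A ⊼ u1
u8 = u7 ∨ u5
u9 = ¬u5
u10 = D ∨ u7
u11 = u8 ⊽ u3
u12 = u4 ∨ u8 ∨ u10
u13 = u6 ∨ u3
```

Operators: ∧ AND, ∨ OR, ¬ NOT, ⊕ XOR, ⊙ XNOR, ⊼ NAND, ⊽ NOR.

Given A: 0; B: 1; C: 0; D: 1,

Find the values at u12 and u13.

u12 = 1; u13 = 1

u1 = A NAND D = 0 NAND 1 = 1
u2 = u1 OR C = 1 OR 0 = 1
u3 = D AND u2 = 1 AND 1 = 1
u4 = u1 OR u3 = 1 OR 1 = 1
u5 = B XOR A = 1 XOR 0 = 1
u6 = NOT u4 = NOT 1 = 0
u7 = A NAND u1 = 0 NAND 1 = 1
u8 = u7 OR u5 = 1 OR 1 = 1
u10 = D OR u7 = 1 OR 1 = 1
u12 = u4 OR u8 OR u10 = 1 OR 1 OR 1 = 1
u13 = u6 OR u3 = 0 OR 1 = 1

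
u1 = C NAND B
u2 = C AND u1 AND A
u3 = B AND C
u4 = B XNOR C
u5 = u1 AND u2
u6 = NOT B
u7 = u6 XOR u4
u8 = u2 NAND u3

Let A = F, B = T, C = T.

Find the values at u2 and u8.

u2 = F  u8 = T

u1 = C NAND B = T NAND T = F
u2 = C AND u1 AND A = T AND F AND F = F
u3 = B AND C = T AND T = T
u8 = u2 NAND u3 = F NAND T = T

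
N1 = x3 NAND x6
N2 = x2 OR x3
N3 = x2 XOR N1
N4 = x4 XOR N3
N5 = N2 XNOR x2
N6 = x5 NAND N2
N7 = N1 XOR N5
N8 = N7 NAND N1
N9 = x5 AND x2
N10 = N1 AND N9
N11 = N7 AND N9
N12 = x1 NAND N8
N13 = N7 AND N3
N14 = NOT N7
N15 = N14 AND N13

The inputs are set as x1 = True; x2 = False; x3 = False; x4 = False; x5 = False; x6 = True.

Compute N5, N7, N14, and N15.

N5 = True  N7 = False  N14 = True  N15 = False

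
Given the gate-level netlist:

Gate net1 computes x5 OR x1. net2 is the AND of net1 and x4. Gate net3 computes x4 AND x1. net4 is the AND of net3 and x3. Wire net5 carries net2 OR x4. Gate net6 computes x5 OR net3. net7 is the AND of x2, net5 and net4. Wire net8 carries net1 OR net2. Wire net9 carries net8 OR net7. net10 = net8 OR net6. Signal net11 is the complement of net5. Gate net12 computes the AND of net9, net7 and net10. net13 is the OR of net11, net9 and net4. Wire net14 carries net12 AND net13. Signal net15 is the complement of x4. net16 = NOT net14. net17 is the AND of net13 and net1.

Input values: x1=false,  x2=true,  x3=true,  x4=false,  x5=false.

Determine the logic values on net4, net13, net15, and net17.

net1 = x5 OR x1 = false OR false = false
net2 = net1 AND x4 = false AND false = false
net3 = x4 AND x1 = false AND false = false
net4 = net3 AND x3 = false AND true = false
net5 = net2 OR x4 = false OR false = false
net7 = x2 AND net5 AND net4 = true AND false AND false = false
net8 = net1 OR net2 = false OR false = false
net9 = net8 OR net7 = false OR false = false
net11 = NOT net5 = NOT false = true
net13 = net11 OR net9 OR net4 = true OR false OR false = true
net15 = NOT x4 = NOT false = true
net17 = net13 AND net1 = true AND false = false

net4 = false  net13 = true  net15 = true  net17 = false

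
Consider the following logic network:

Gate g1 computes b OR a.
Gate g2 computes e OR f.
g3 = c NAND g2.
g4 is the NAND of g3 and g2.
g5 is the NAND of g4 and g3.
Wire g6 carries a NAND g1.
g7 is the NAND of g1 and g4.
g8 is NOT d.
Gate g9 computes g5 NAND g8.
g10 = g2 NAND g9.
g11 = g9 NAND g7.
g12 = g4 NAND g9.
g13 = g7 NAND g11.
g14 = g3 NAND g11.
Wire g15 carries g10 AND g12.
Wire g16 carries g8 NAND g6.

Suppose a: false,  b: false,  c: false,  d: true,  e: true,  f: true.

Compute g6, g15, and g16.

g6 = true, g15 = false, g16 = true

g1 = b OR a = false OR false = false
g2 = e OR f = true OR true = true
g3 = c NAND g2 = false NAND true = true
g4 = g3 NAND g2 = true NAND true = false
g5 = g4 NAND g3 = false NAND true = true
g6 = a NAND g1 = false NAND false = true
g8 = NOT d = NOT true = false
g9 = g5 NAND g8 = true NAND false = true
g10 = g2 NAND g9 = true NAND true = false
g12 = g4 NAND g9 = false NAND true = true
g15 = g10 AND g12 = false AND true = false
g16 = g8 NAND g6 = false NAND true = true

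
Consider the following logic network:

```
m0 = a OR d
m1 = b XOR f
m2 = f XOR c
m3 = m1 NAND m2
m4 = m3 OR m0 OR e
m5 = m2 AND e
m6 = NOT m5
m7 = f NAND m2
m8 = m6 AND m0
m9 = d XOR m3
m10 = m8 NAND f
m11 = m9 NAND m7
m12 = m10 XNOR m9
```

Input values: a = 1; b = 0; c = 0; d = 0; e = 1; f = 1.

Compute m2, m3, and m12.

m0 = a OR d = 1 OR 0 = 1
m1 = b XOR f = 0 XOR 1 = 1
m2 = f XOR c = 1 XOR 0 = 1
m3 = m1 NAND m2 = 1 NAND 1 = 0
m5 = m2 AND e = 1 AND 1 = 1
m6 = NOT m5 = NOT 1 = 0
m8 = m6 AND m0 = 0 AND 1 = 0
m9 = d XOR m3 = 0 XOR 0 = 0
m10 = m8 NAND f = 0 NAND 1 = 1
m12 = m10 XNOR m9 = 1 XNOR 0 = 0

m2 = 1, m3 = 0, m12 = 0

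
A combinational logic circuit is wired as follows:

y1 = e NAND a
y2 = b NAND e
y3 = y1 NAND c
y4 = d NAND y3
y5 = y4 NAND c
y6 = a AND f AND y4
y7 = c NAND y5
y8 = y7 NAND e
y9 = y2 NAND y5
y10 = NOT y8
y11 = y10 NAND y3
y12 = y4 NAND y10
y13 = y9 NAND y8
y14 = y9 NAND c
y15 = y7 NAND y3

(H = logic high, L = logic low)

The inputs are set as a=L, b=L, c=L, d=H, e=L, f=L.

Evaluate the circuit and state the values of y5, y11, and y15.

y5 = H; y11 = H; y15 = L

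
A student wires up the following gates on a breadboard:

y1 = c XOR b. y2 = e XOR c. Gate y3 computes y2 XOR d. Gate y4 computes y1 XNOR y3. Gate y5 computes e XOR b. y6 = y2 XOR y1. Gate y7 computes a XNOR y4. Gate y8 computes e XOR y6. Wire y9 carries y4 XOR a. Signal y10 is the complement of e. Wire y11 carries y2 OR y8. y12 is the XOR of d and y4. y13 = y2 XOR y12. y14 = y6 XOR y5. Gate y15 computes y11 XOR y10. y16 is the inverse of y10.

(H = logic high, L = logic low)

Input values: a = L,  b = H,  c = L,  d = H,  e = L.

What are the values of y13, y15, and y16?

y13 = L  y15 = L  y16 = L

y1 = c XOR b = L XOR H = H
y2 = e XOR c = L XOR L = L
y3 = y2 XOR d = L XOR H = H
y4 = y1 XNOR y3 = H XNOR H = H
y6 = y2 XOR y1 = L XOR H = H
y8 = e XOR y6 = L XOR H = H
y10 = NOT e = NOT L = H
y11 = y2 OR y8 = L OR H = H
y12 = d XOR y4 = H XOR H = L
y13 = y2 XOR y12 = L XOR L = L
y15 = y11 XOR y10 = H XOR H = L
y16 = NOT y10 = NOT H = L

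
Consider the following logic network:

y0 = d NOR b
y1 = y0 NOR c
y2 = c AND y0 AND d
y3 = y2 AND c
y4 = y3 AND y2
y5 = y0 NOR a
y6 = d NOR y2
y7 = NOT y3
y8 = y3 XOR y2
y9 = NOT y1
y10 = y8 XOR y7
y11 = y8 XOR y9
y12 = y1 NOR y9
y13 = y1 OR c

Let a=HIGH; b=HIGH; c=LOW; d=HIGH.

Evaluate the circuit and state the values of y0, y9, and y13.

y0 = LOW  y9 = LOW  y13 = HIGH

y0 = d NOR b = HIGH NOR HIGH = LOW
y1 = y0 NOR c = LOW NOR LOW = HIGH
y9 = NOT y1 = NOT HIGH = LOW
y13 = y1 OR c = HIGH OR LOW = HIGH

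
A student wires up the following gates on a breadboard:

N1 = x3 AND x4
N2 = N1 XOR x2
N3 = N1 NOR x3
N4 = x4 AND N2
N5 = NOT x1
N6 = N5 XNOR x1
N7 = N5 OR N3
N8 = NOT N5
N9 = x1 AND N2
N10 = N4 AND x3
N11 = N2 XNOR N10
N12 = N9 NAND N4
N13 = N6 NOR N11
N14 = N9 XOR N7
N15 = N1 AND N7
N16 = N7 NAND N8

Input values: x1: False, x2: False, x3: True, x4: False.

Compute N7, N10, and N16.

N1 = x3 AND x4 = True AND False = False
N2 = N1 XOR x2 = False XOR False = False
N3 = N1 NOR x3 = False NOR True = False
N4 = x4 AND N2 = False AND False = False
N5 = NOT x1 = NOT False = True
N7 = N5 OR N3 = True OR False = True
N8 = NOT N5 = NOT True = False
N10 = N4 AND x3 = False AND True = False
N16 = N7 NAND N8 = True NAND False = True

N7 = True  N10 = False  N16 = True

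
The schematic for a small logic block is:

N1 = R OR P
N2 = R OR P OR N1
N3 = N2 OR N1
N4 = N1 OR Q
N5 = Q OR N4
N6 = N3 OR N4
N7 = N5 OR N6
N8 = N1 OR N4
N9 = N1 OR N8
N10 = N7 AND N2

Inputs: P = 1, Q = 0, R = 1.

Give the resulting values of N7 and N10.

N1 = R OR P = 1 OR 1 = 1
N2 = R OR P OR N1 = 1 OR 1 OR 1 = 1
N3 = N2 OR N1 = 1 OR 1 = 1
N4 = N1 OR Q = 1 OR 0 = 1
N5 = Q OR N4 = 0 OR 1 = 1
N6 = N3 OR N4 = 1 OR 1 = 1
N7 = N5 OR N6 = 1 OR 1 = 1
N10 = N7 AND N2 = 1 AND 1 = 1

N7 = 1; N10 = 1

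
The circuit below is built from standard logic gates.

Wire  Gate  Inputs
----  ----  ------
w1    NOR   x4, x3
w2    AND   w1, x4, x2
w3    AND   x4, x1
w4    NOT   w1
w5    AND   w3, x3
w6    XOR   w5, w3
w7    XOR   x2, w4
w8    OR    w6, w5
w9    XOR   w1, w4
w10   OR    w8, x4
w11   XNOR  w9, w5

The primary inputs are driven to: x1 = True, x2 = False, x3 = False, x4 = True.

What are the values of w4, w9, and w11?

w1 = x4 NOR x3 = True NOR False = False
w3 = x4 AND x1 = True AND True = True
w4 = NOT w1 = NOT False = True
w5 = w3 AND x3 = True AND False = False
w9 = w1 XOR w4 = False XOR True = True
w11 = w9 XNOR w5 = True XNOR False = False

w4 = True; w9 = True; w11 = False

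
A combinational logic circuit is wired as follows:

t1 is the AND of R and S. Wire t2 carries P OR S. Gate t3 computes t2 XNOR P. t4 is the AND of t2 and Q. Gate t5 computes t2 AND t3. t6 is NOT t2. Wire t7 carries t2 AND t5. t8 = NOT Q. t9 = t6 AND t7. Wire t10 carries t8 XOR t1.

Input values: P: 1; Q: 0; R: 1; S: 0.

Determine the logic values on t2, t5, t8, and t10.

t2 = 1, t5 = 1, t8 = 1, t10 = 1

t1 = R AND S = 1 AND 0 = 0
t2 = P OR S = 1 OR 0 = 1
t3 = t2 XNOR P = 1 XNOR 1 = 1
t5 = t2 AND t3 = 1 AND 1 = 1
t8 = NOT Q = NOT 0 = 1
t10 = t8 XOR t1 = 1 XOR 0 = 1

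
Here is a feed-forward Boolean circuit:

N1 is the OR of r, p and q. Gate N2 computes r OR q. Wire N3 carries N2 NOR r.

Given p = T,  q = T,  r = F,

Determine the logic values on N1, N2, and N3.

N1 = r OR p OR q = F OR T OR T = T
N2 = r OR q = F OR T = T
N3 = N2 NOR r = T NOR F = F

N1 = T; N2 = T; N3 = F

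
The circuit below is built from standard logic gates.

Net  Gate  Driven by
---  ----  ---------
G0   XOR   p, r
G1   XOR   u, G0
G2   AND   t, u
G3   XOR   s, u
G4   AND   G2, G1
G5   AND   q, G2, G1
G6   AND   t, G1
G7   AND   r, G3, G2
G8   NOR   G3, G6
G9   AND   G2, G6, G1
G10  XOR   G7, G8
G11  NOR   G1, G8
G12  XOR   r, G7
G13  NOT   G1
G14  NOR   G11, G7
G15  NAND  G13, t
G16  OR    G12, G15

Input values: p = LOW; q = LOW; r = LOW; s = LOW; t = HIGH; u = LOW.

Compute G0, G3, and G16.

G0 = p XOR r = LOW XOR LOW = LOW
G1 = u XOR G0 = LOW XOR LOW = LOW
G2 = t AND u = HIGH AND LOW = LOW
G3 = s XOR u = LOW XOR LOW = LOW
G7 = r AND G3 AND G2 = LOW AND LOW AND LOW = LOW
G12 = r XOR G7 = LOW XOR LOW = LOW
G13 = NOT G1 = NOT LOW = HIGH
G15 = G13 NAND t = HIGH NAND HIGH = LOW
G16 = G12 OR G15 = LOW OR LOW = LOW

G0 = LOW, G3 = LOW, G16 = LOW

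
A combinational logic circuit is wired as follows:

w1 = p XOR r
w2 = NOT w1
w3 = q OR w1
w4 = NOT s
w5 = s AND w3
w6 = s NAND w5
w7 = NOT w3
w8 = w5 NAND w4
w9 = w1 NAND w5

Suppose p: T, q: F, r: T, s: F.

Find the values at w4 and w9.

w4 = T, w9 = T

w1 = p XOR r = T XOR T = F
w3 = q OR w1 = F OR F = F
w4 = NOT s = NOT F = T
w5 = s AND w3 = F AND F = F
w9 = w1 NAND w5 = F NAND F = T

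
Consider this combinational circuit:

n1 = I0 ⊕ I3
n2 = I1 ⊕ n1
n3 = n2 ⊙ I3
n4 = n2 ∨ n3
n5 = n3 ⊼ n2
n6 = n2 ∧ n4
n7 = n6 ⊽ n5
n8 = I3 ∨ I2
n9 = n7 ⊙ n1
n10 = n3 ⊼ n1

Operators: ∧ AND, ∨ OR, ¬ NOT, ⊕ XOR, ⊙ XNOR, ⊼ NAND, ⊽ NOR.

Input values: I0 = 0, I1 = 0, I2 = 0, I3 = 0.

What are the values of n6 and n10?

n1 = I0 XOR I3 = 0 XOR 0 = 0
n2 = I1 XOR n1 = 0 XOR 0 = 0
n3 = n2 XNOR I3 = 0 XNOR 0 = 1
n4 = n2 OR n3 = 0 OR 1 = 1
n6 = n2 AND n4 = 0 AND 1 = 0
n10 = n3 NAND n1 = 1 NAND 0 = 1

n6 = 0, n10 = 1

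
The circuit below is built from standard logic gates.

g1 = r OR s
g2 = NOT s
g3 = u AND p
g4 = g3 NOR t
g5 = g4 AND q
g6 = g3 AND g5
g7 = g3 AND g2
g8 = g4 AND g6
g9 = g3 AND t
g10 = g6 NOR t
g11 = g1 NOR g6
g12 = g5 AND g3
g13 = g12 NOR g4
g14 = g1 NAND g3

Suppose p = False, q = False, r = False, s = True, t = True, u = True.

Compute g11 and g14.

g11 = False, g14 = True

g1 = r OR s = False OR True = True
g3 = u AND p = True AND False = False
g4 = g3 NOR t = False NOR True = False
g5 = g4 AND q = False AND False = False
g6 = g3 AND g5 = False AND False = False
g11 = g1 NOR g6 = True NOR False = False
g14 = g1 NAND g3 = True NAND False = True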